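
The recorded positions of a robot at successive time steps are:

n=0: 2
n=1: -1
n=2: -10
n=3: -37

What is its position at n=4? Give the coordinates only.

-118

Consecutive displacements -3, -9, -27 scale by a factor of 3 each step.
step 4: -37 − 81 → -118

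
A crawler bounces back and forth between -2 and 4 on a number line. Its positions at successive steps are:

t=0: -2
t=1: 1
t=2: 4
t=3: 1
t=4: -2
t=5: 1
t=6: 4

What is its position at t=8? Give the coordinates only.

-2

The value travels 3 per step and bounces off the walls at -2 and 4.
  step 7: 4 → 1
  step 8: 1 → -2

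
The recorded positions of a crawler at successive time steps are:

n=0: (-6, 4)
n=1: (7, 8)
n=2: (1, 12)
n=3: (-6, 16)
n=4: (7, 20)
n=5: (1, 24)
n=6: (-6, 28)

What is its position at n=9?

The first coordinate repeats the cycle [-6, 7, 1] with period 3; step 9 mod 3 = 0, giving -6.
The second coordinate changes by +4 each step, so at step 9 it is 4 + 9·(4) = 40.

(-6, 40)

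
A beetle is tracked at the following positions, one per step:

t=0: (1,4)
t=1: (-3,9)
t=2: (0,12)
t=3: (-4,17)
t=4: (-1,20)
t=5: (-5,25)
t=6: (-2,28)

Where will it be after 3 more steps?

(-7,41)

Differencing gives (-4,+5), (+3,+3), (-4,+5), (+3,+3), (-4,+5), (+3,+3). This is the pattern (-4,+5), (+3,+3) repeated.
step 7: apply (-4,+5) → (-6,33)
step 8: apply (+3,+3) → (-3,36)
step 9: apply (-4,+5) → (-7,41)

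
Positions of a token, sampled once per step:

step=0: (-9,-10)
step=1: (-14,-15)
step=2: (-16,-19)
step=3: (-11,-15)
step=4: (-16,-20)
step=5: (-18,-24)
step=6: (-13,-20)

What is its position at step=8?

Step-to-step displacements: (-5,-5), (-2,-4), (+5,+4), (-5,-5), (-2,-4), (+5,+4) — a repeating cycle of length 3.
step 7: apply (-5,-5) → (-18,-25)
step 8: apply (-2,-4) → (-20,-29)

(-20,-29)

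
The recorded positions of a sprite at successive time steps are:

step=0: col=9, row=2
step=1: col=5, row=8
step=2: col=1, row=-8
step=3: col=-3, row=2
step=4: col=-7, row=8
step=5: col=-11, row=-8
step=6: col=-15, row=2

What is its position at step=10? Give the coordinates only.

The col coordinate changes by -4 each step, so at step 10 it is 9 + 10·(-4) = -31.
The row coordinate repeats the cycle [2, 8, -8] with period 3; step 10 mod 3 = 1, giving 8.

col=-31, row=8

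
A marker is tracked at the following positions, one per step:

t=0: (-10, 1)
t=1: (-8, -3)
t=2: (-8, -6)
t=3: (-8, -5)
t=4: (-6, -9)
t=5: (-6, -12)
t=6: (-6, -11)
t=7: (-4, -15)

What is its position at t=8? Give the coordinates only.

(-4, -18)

Step-to-step displacements: (+2, -4), (+0, -3), (+0, +1), (+2, -4), (+0, -3), (+0, +1), (+2, -4) — a repeating cycle of length 3.
step 8: apply (+0, -3) → (-4, -18)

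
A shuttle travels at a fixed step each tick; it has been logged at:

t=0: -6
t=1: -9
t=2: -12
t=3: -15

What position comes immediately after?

The position changes by -3 every step.
step 4: -15 − 3 → -18

-18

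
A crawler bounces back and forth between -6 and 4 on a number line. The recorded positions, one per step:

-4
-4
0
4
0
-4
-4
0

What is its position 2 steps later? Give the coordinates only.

0

The value travels 4 per step and bounces off the walls at -6 and 4.
  step 8: 0 → 4
  step 9: 4 → 0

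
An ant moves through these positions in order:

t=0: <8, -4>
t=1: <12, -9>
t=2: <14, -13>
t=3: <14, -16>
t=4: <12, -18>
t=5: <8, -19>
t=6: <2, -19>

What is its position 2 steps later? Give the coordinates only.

First differences are <+4, -5>, <+2, -4>, <+0, -3>, <-2, -2>, <-4, -1>, <-6, +0>; their common second difference is <-2, +1> (constant acceleration).
step 7: <2, -19> + <-8, +1> → <-6, -18>
step 8: <-6, -18> + <-10, +2> → <-16, -16>

<-16, -16>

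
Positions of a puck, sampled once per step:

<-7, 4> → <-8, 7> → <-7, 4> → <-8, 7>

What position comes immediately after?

The jumps are <-1, +3>, <+1, -3>, <-1, +3> — a geometric progression with ratio -1.
step 4: <-8, 7> + <+1, -3> → <-7, 4>

<-7, 4>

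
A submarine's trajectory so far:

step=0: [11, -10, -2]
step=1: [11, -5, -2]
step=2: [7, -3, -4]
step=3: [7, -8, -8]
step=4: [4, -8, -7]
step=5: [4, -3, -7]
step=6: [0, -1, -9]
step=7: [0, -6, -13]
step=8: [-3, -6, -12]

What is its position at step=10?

[-7, 1, -14]

Step-to-step displacements: [+0, +5, +0], [-4, +2, -2], [+0, -5, -4], [-3, +0, +1], [+0, +5, +0], [-4, +2, -2], [+0, -5, -4], [-3, +0, +1] — a repeating cycle of length 4.
step 9: apply [+0, +5, +0] → [-3, -1, -12]
step 10: apply [-4, +2, -2] → [-7, 1, -14]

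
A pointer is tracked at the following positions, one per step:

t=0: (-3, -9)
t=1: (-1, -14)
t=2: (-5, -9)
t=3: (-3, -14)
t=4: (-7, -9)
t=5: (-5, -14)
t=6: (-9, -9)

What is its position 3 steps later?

(-9, -14)

Step-to-step displacements: (+2, -5), (-4, +5), (+2, -5), (-4, +5), (+2, -5), (-4, +5) — a repeating cycle of length 2.
step 7: apply (+2, -5) → (-7, -14)
step 8: apply (-4, +5) → (-11, -9)
step 9: apply (+2, -5) → (-9, -14)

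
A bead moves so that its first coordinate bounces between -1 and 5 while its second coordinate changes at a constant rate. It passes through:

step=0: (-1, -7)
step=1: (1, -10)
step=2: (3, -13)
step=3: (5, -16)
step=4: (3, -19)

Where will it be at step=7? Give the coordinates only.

(1, -28)

The first coordinate reflects between -1 and 5, moving 2 per step.
  step 5: 3 → 1
  step 6: 1 → -1
  step 7: -1 → 1
The second coordinate changes by -3 each step: at step 7 it is -28.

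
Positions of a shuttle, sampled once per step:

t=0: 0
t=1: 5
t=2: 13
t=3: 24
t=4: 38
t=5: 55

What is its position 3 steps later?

First differences are +5, +8, +11, +14, +17; their common second difference is +3 (constant acceleration).
step 6: 55 + 20 → 75
step 7: 75 + 23 → 98
step 8: 98 + 26 → 124

124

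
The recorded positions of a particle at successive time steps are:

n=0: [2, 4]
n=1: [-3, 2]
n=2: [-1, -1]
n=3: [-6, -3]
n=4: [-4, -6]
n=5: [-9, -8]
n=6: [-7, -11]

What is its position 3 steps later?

[-15, -18]

The moves between consecutive positions are [-5, -2], [+2, -3], [-5, -2], [+2, -3], [-5, -2], [+2, -3]; they repeat the 2-cycle [[-5, -2], [+2, -3]].
step 7: apply [-5, -2] → [-12, -13]
step 8: apply [+2, -3] → [-10, -16]
step 9: apply [-5, -2] → [-15, -18]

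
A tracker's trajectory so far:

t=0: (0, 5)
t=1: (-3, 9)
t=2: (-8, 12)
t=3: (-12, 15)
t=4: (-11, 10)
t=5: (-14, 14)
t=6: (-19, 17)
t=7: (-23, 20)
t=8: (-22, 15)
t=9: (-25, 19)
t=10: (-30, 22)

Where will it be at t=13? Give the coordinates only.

Differencing gives (-3, +4), (-5, +3), (-4, +3), (+1, -5), (-3, +4), (-5, +3), (-4, +3), (+1, -5), (-3, +4), (-5, +3). This is the pattern (-3, +4), (-5, +3), (-4, +3), (+1, -5) repeated.
step 11: apply (-4, +3) → (-34, 25)
step 12: apply (+1, -5) → (-33, 20)
step 13: apply (-3, +4) → (-36, 24)

(-36, 24)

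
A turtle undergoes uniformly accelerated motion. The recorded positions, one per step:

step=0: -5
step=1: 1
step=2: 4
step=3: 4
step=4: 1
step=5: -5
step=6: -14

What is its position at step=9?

-59

Successive displacements: +6, +3, +0, -3, -6, -9 — each changes by -3.
step 7: -14 − 12 → -26
step 8: -26 − 15 → -41
step 9: -41 − 18 → -59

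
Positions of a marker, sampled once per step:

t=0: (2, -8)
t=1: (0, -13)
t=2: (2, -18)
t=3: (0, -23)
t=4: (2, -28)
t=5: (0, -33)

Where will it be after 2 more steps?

The first coordinate repeats the cycle [2, 0] with period 2; step 7 mod 2 = 1, giving 0.
The second coordinate changes by -5 each step, so at step 7 it is -8 + 7·(-5) = -43.

(0, -43)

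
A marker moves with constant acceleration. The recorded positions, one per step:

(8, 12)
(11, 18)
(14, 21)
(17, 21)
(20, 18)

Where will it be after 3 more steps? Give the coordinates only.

Taking differences between consecutive positions: (+3, +6), (+3, +3), (+3, +0), (+3, -3). These grow by (+0, -3) each step.
step 5: (20, 18) + (+3, -6) → (23, 12)
step 6: (23, 12) + (+3, -9) → (26, 3)
step 7: (26, 3) + (+3, -12) → (29, -9)

(29, -9)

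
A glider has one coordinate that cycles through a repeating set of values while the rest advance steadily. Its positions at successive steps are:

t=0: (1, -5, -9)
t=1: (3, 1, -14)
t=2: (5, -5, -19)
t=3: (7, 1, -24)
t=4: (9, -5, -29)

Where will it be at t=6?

(13, -5, -39)

The first coordinate changes by +2 each step, so at step 6 it is 1 + 6·(2) = 13.
The second coordinate repeats the cycle [-5, 1] with period 2; step 6 mod 2 = 0, giving -5.
The third coordinate changes by -5 each step, so at step 6 it is -9 + 6·(-5) = -39.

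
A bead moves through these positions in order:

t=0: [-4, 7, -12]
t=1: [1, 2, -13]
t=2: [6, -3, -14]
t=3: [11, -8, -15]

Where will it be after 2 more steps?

Each step adds [+5, -5, -1] to the position.
step 4: [11, -8, -15] + [+5, -5, -1] → [16, -13, -16]
step 5: [16, -13, -16] + [+5, -5, -1] → [21, -18, -17]

[21, -18, -17]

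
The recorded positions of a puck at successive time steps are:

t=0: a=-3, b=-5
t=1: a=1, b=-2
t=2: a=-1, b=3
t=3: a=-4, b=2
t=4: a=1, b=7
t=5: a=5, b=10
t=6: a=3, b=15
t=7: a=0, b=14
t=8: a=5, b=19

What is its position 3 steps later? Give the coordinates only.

a=4, b=26

Differencing gives (+4,+3), (-2,+5), (-3,-1), (+5,+5), (+4,+3), (-2,+5), (-3,-1), (+5,+5). This is the pattern (+4,+3), (-2,+5), (-3,-1), (+5,+5) repeated.
step 9: apply (+4,+3) → a=9, b=22
step 10: apply (-2,+5) → a=7, b=27
step 11: apply (-3,-1) → a=4, b=26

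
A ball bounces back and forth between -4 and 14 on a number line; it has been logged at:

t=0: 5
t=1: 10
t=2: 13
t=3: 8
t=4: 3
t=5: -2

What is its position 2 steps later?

4

The value travels 5 per step and bounces off the walls at -4 and 14.
  step 6: -2 → -1
  step 7: -1 → 4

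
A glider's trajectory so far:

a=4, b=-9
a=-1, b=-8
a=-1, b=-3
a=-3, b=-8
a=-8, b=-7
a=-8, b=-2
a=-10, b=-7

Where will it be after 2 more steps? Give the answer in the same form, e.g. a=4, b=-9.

a=-15, b=-1

The moves between consecutive positions are (-5,+1), (+0,+5), (-2,-5), (-5,+1), (+0,+5), (-2,-5); they repeat the 3-cycle [(-5,+1), (+0,+5), (-2,-5)].
step 7: apply (-5,+1) → a=-15, b=-6
step 8: apply (+0,+5) → a=-15, b=-1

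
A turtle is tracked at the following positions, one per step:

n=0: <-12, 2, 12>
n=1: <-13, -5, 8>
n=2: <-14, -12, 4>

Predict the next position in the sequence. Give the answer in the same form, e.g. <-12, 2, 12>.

Each step adds <-1, -7, -4> to the position.
step 3: <-14, -12, 4> + <-1, -7, -4> → <-15, -19, 0>

<-15, -19, 0>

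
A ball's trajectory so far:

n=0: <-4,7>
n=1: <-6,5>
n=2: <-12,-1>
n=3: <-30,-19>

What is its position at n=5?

<-246,-235>

Step-to-step displacements: <-2,-2>, <-6,-6>, <-18,-18>; each is 3× the previous.
step 4: <-30,-19> + <-54,-54> → <-84,-73>
step 5: <-84,-73> + <-162,-162> → <-246,-235>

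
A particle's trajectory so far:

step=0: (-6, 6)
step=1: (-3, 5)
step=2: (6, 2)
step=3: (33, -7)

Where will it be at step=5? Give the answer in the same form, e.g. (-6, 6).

Step-to-step displacements: (+3, -1), (+9, -3), (+27, -9); each is 3× the previous.
step 4: (33, -7) + (+81, -27) → (114, -34)
step 5: (114, -34) + (+243, -81) → (357, -115)

(357, -115)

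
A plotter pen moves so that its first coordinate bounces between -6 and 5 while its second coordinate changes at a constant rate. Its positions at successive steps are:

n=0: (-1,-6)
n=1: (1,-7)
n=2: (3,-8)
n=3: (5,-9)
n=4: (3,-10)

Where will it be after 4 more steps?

The first coordinate reflects between -6 and 5, moving 2 per step.
  step 5: 3 → 1
  step 6: 1 → -1
  step 7: -1 → -3
  step 8: -3 → -5
The second coordinate changes by -1 each step: at step 8 it is -14.

(-5,-14)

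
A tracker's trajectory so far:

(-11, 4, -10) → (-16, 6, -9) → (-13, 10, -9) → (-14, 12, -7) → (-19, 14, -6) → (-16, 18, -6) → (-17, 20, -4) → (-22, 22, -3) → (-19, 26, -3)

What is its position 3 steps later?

Differencing gives (-5, +2, +1), (+3, +4, +0), (-1, +2, +2), (-5, +2, +1), (+3, +4, +0), (-1, +2, +2), (-5, +2, +1), (+3, +4, +0). This is the pattern (-5, +2, +1), (+3, +4, +0), (-1, +2, +2) repeated.
step 9: apply (-1, +2, +2) → (-20, 28, -1)
step 10: apply (-5, +2, +1) → (-25, 30, 0)
step 11: apply (+3, +4, +0) → (-22, 34, 0)

(-22, 34, 0)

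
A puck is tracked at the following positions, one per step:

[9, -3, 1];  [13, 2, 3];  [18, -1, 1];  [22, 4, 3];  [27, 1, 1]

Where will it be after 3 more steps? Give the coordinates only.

[40, 8, 3]

Differencing gives [+4, +5, +2], [+5, -3, -2], [+4, +5, +2], [+5, -3, -2]. This is the pattern [+4, +5, +2], [+5, -3, -2] repeated.
step 5: apply [+4, +5, +2] → [31, 6, 3]
step 6: apply [+5, -3, -2] → [36, 3, 1]
step 7: apply [+4, +5, +2] → [40, 8, 3]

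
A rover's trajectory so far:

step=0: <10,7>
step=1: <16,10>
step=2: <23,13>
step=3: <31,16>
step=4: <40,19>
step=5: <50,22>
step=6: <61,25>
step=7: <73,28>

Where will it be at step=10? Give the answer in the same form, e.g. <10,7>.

<115,37>

Taking differences between consecutive positions: <+6,+3>, <+7,+3>, <+8,+3>, <+9,+3>, <+10,+3>, <+11,+3>, <+12,+3>. These grow by <+1,+0> each step.
step 8: <73,28> + <+13,+3> → <86,31>
step 9: <86,31> + <+14,+3> → <100,34>
step 10: <100,34> + <+15,+3> → <115,37>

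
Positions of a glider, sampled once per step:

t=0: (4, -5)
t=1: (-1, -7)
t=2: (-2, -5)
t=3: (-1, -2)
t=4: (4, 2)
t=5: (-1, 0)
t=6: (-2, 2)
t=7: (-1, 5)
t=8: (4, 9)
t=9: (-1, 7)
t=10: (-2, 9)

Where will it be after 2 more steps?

The moves between consecutive positions are (-5, -2), (-1, +2), (+1, +3), (+5, +4), (-5, -2), (-1, +2), (+1, +3), (+5, +4), (-5, -2), (-1, +2); they repeat the 4-cycle [(-5, -2), (-1, +2), (+1, +3), (+5, +4)].
step 11: apply (+1, +3) → (-1, 12)
step 12: apply (+5, +4) → (4, 16)

(4, 16)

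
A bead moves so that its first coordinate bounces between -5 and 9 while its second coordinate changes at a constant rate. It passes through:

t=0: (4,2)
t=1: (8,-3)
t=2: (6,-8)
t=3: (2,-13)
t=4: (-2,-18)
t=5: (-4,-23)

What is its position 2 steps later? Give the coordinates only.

The first coordinate reflects between -5 and 9, moving 4 per step.
  step 6: -4 → 0
  step 7: 0 → 4
The second coordinate changes by -5 each step: at step 7 it is -33.

(4,-33)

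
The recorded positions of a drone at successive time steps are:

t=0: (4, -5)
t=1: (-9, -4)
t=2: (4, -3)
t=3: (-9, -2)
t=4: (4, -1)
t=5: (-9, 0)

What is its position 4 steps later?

(-9, 4)

First: cycles through 4, -9 every 2 steps. Step 9 lands at position 1 of the cycle → -9.
Second: linear, +1 per step → 4 at step 9.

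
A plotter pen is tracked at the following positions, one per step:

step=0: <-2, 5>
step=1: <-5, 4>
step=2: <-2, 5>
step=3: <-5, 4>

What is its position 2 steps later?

<-5, 4>

The jumps are <-3, -1>, <+3, +1>, <-3, -1> — a geometric progression with ratio -1.
step 4: <-5, 4> + <+3, +1> → <-2, 5>
step 5: <-2, 5> + <-3, -1> → <-5, 4>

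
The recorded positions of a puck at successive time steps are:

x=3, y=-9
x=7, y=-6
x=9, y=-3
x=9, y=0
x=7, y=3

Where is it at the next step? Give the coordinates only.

x=3, y=6

First differences are (+4, +3), (+2, +3), (+0, +3), (-2, +3); their common second difference is (-2, +0) (constant acceleration).
step 5: x=7, y=3 + (-4, +3) → x=3, y=6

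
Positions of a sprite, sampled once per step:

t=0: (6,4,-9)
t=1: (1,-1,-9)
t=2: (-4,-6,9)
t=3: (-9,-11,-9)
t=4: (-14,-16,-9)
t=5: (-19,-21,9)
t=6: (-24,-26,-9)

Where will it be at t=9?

(-39,-41,-9)

First: linear, -5 per step → -39 at step 9.
Second: linear, -5 per step → -41 at step 9.
Third: cycles through -9, -9, 9 every 3 steps. Step 9 lands at position 0 of the cycle → -9.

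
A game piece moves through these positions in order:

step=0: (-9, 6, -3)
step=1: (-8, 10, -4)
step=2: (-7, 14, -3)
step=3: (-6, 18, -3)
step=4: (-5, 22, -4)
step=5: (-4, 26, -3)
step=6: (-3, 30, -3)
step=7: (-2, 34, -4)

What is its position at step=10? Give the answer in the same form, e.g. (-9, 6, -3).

First: linear, +1 per step → 1 at step 10.
Second: linear, +4 per step → 46 at step 10.
Third: cycles through -3, -4, -3 every 3 steps. Step 10 lands at position 1 of the cycle → -4.

(1, 46, -4)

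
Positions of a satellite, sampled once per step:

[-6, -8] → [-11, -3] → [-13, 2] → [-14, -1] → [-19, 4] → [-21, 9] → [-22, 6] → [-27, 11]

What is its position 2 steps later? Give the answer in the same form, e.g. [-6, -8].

[-30, 13]

Differencing gives [-5, +5], [-2, +5], [-1, -3], [-5, +5], [-2, +5], [-1, -3], [-5, +5]. This is the pattern [-5, +5], [-2, +5], [-1, -3] repeated.
step 8: apply [-2, +5] → [-29, 16]
step 9: apply [-1, -3] → [-30, 13]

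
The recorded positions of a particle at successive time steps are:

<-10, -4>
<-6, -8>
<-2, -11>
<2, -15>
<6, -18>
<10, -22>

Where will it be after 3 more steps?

Step-to-step displacements: <+4, -4>, <+4, -3>, <+4, -4>, <+4, -3>, <+4, -4> — a repeating cycle of length 2.
step 6: apply <+4, -3> → <14, -25>
step 7: apply <+4, -4> → <18, -29>
step 8: apply <+4, -3> → <22, -32>

<22, -32>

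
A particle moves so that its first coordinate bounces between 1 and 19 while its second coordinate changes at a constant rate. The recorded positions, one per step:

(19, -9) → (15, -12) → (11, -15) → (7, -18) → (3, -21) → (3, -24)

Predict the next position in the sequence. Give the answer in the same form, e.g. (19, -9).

The first coordinate reflects between 1 and 19, moving 4 per step.
  step 6: 3 → 7
The second coordinate changes by -3 each step: at step 6 it is -27.

(7, -27)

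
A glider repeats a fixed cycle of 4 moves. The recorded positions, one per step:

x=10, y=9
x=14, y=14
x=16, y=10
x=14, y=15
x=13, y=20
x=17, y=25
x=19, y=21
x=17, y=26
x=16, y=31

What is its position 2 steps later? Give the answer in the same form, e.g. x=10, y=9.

The moves between consecutive positions are (+4, +5), (+2, -4), (-2, +5), (-1, +5), (+4, +5), (+2, -4), (-2, +5), (-1, +5); they repeat the 4-cycle [(+4, +5), (+2, -4), (-2, +5), (-1, +5)].
step 9: apply (+4, +5) → x=20, y=36
step 10: apply (+2, -4) → x=22, y=32

x=22, y=32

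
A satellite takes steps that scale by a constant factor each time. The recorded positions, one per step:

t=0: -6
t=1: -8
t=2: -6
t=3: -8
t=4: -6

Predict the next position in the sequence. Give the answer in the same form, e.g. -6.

-8

The jumps are -2, +2, -2, +2 — a geometric progression with ratio -1.
step 5: -6 − 2 → -8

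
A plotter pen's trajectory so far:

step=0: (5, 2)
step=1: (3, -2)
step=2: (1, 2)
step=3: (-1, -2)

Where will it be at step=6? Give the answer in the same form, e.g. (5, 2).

(-7, 2)

The first coordinate changes by -2 each step, so at step 6 it is 5 + 6·(-2) = -7.
The second coordinate repeats the cycle [2, -2] with period 2; step 6 mod 2 = 0, giving 2.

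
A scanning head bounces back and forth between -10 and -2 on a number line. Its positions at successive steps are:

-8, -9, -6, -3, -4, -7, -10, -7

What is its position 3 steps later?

-6

The value travels 3 per step and bounces off the walls at -10 and -2.
  step 8: -7 → -4
  step 9: -4 → -3
  step 10: -3 → -6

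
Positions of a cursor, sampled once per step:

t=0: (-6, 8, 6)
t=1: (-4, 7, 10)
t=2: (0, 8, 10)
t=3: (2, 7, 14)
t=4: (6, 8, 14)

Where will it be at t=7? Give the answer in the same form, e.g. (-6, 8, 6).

Differencing gives (+2, -1, +4), (+4, +1, +0), (+2, -1, +4), (+4, +1, +0). This is the pattern (+2, -1, +4), (+4, +1, +0) repeated.
step 5: apply (+2, -1, +4) → (8, 7, 18)
step 6: apply (+4, +1, +0) → (12, 8, 18)
step 7: apply (+2, -1, +4) → (14, 7, 22)

(14, 7, 22)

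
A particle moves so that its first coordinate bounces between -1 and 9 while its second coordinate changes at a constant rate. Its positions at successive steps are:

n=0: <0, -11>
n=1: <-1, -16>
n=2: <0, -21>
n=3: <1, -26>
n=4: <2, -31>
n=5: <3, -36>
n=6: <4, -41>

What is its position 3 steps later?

The first coordinate reflects between -1 and 9, moving 1 per step.
  step 7: 4 → 5
  step 8: 5 → 6
  step 9: 6 → 7
The second coordinate changes by -5 each step: at step 9 it is -56.

<7, -56>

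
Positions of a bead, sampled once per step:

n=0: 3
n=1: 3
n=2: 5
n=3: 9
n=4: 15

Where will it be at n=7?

45

Taking differences between consecutive positions: +0, +2, +4, +6. These grow by +2 each step.
step 5: 15 + 8 → 23
step 6: 23 + 10 → 33
step 7: 33 + 12 → 45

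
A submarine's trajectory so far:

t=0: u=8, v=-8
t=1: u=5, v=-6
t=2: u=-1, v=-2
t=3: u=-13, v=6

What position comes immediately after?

u=-37, v=22

The jumps are (-3, +2), (-6, +4), (-12, +8) — a geometric progression with ratio 2.
step 4: u=-13, v=6 + (-24, +16) → u=-37, v=22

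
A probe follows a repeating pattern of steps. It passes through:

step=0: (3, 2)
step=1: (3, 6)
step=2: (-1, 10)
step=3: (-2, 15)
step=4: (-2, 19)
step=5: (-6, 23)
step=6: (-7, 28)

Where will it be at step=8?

(-11, 36)

The moves between consecutive positions are (+0, +4), (-4, +4), (-1, +5), (+0, +4), (-4, +4), (-1, +5); they repeat the 3-cycle [(+0, +4), (-4, +4), (-1, +5)].
step 7: apply (+0, +4) → (-7, 32)
step 8: apply (-4, +4) → (-11, 36)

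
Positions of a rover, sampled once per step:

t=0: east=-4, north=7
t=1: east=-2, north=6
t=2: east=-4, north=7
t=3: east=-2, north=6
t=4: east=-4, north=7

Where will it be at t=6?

The jumps are (+2, -1), (-2, +1), (+2, -1), (-2, +1) — a geometric progression with ratio -1.
step 5: east=-4, north=7 + (+2, -1) → east=-2, north=6
step 6: east=-2, north=6 + (-2, +1) → east=-4, north=7

east=-4, north=7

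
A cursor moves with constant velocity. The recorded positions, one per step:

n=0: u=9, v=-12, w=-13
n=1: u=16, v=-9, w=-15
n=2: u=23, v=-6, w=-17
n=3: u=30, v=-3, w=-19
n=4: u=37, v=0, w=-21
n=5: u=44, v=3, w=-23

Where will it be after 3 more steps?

Each step adds (+7, +3, -2) to the position.
step 6: u=44, v=3, w=-23 + (+7, +3, -2) → u=51, v=6, w=-25
step 7: u=51, v=6, w=-25 + (+7, +3, -2) → u=58, v=9, w=-27
step 8: u=58, v=9, w=-27 + (+7, +3, -2) → u=65, v=12, w=-29

u=65, v=12, w=-29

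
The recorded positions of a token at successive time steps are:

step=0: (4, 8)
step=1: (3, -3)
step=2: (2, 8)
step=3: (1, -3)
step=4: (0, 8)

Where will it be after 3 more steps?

First: linear, -1 per step → -3 at step 7.
Second: cycles through 8, -3 every 2 steps. Step 7 lands at position 1 of the cycle → -3.

(-3, -3)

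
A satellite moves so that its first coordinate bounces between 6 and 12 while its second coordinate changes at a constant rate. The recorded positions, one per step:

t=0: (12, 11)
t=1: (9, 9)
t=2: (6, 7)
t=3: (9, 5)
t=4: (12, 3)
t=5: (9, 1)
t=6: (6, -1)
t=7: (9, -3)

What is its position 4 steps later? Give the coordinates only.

The first coordinate reflects between 6 and 12, moving 3 per step.
  step 8: 9 → 12
  step 9: 12 → 9
  step 10: 9 → 6
  step 11: 6 → 9
The second coordinate changes by -2 each step: at step 11 it is -11.

(9, -11)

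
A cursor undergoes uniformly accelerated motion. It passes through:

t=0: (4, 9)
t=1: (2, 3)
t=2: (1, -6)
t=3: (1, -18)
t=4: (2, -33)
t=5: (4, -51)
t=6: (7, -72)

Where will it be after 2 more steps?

(16, -123)

Successive displacements: (-2, -6), (-1, -9), (+0, -12), (+1, -15), (+2, -18), (+3, -21) — each changes by (+1, -3).
step 7: (7, -72) + (+4, -24) → (11, -96)
step 8: (11, -96) + (+5, -27) → (16, -123)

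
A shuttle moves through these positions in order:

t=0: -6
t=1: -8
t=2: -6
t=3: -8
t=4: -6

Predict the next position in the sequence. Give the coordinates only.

Consecutive displacements -2, +2, -2, +2 scale by a factor of -1 each step.
step 5: -6 − 2 → -8

-8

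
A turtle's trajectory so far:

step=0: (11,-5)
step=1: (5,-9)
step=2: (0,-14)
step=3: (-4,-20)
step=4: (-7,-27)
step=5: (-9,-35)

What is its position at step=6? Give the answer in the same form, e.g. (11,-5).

Successive displacements: (-6,-4), (-5,-5), (-4,-6), (-3,-7), (-2,-8) — each changes by (+1,-1).
step 6: (-9,-35) + (-1,-9) → (-10,-44)

(-10,-44)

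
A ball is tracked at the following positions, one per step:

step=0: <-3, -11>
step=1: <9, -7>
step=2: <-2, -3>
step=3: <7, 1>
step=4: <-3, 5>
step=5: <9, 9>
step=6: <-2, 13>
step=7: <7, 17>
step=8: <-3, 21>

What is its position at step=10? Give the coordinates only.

<-2, 29>

First: cycles through -3, 9, -2, 7 every 4 steps. Step 10 lands at position 2 of the cycle → -2.
Second: linear, +4 per step → 29 at step 10.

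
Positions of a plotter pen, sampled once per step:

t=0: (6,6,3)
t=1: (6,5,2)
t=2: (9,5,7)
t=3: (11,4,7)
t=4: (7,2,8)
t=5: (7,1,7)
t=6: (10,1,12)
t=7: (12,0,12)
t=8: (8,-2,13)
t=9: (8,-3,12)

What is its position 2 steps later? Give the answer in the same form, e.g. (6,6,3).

(13,-4,17)

Differencing gives (+0,-1,-1), (+3,+0,+5), (+2,-1,+0), (-4,-2,+1), (+0,-1,-1), (+3,+0,+5), (+2,-1,+0), (-4,-2,+1), (+0,-1,-1). This is the pattern (+0,-1,-1), (+3,+0,+5), (+2,-1,+0), (-4,-2,+1) repeated.
step 10: apply (+3,+0,+5) → (11,-3,17)
step 11: apply (+2,-1,+0) → (13,-4,17)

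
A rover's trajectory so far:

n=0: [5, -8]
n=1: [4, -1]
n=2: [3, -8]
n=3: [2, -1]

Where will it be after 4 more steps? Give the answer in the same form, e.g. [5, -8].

The first coordinate changes by -1 each step, so at step 7 it is 5 + 7·(-1) = -2.
The second coordinate repeats the cycle [-8, -1] with period 2; step 7 mod 2 = 1, giving -1.

[-2, -1]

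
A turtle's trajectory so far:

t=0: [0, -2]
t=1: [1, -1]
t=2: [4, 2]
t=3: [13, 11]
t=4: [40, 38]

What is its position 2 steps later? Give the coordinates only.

[364, 362]

The jumps are [+1, +1], [+3, +3], [+9, +9], [+27, +27] — a geometric progression with ratio 3.
step 5: [40, 38] + [+81, +81] → [121, 119]
step 6: [121, 119] + [+243, +243] → [364, 362]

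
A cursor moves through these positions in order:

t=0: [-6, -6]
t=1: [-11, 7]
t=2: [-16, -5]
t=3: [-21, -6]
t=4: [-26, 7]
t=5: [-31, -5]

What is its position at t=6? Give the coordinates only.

[-36, -6]

First: linear, -5 per step → -36 at step 6.
Second: cycles through -6, 7, -5 every 3 steps. Step 6 lands at position 0 of the cycle → -6.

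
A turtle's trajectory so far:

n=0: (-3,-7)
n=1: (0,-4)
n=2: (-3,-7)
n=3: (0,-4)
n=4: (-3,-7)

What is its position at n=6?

Consecutive displacements (+3,+3), (-3,-3), (+3,+3), (-3,-3) scale by a factor of -1 each step.
step 5: (-3,-7) + (+3,+3) → (0,-4)
step 6: (0,-4) + (-3,-3) → (-3,-7)

(-3,-7)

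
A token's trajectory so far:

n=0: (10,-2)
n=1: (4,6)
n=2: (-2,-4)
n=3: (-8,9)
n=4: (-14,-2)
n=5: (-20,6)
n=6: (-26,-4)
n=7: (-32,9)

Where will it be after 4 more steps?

(-56,9)

First: linear, -6 per step → -56 at step 11.
Second: cycles through -2, 6, -4, 9 every 4 steps. Step 11 lands at position 3 of the cycle → 9.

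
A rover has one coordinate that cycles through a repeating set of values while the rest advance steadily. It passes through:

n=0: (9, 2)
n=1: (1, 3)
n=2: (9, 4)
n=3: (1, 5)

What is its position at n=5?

(1, 7)

The first coordinate repeats the cycle [9, 1] with period 2; step 5 mod 2 = 1, giving 1.
The second coordinate changes by +1 each step, so at step 5 it is 2 + 5·(1) = 7.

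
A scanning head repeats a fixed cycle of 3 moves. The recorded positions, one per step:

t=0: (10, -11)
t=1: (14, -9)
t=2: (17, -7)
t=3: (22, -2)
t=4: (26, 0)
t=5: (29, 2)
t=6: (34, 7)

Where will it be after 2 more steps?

The moves between consecutive positions are (+4, +2), (+3, +2), (+5, +5), (+4, +2), (+3, +2), (+5, +5); they repeat the 3-cycle [(+4, +2), (+3, +2), (+5, +5)].
step 7: apply (+4, +2) → (38, 9)
step 8: apply (+3, +2) → (41, 11)

(41, 11)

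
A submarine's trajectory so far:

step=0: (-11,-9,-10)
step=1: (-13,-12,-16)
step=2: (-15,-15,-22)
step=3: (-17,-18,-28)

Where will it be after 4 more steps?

(-25,-30,-52)

Each step adds (-2,-3,-6) to the position.
step 4: (-17,-18,-28) + (-2,-3,-6) → (-19,-21,-34)
step 5: (-19,-21,-34) + (-2,-3,-6) → (-21,-24,-40)
step 6: (-21,-24,-40) + (-2,-3,-6) → (-23,-27,-46)
step 7: (-23,-27,-46) + (-2,-3,-6) → (-25,-30,-52)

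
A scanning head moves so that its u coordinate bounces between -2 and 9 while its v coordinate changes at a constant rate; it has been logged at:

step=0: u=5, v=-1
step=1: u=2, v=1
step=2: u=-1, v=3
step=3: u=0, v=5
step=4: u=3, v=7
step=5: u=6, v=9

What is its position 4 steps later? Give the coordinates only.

The u coordinate reflects between -2 and 9, moving 3 per step.
  step 6: 6 → 9
  step 7: 9 → 6
  step 8: 6 → 3
  step 9: 3 → 0
The v coordinate changes by +2 each step: at step 9 it is 17.

u=0, v=17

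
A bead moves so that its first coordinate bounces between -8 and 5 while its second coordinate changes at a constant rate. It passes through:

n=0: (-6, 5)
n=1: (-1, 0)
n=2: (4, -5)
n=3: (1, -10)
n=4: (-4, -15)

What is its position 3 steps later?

(3, -30)

The first coordinate travels 5 per step and bounces off the walls at -8 and 5.
  step 5: -4 → -7
  step 6: -7 → -2
  step 7: -2 → 3
The second coordinate changes by -5 each step: at step 7 it is -30.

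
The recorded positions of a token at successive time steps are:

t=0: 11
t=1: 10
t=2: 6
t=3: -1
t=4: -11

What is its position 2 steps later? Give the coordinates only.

Taking differences between consecutive positions: -1, -4, -7, -10. These grow by -3 each step.
step 5: -11 − 13 → -24
step 6: -24 − 16 → -40

-40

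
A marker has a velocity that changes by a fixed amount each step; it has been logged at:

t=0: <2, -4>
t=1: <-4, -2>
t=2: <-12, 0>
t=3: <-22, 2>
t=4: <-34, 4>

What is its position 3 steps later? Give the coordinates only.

Successive displacements: <-6, +2>, <-8, +2>, <-10, +2>, <-12, +2> — each changes by <-2, +0>.
step 5: <-34, 4> + <-14, +2> → <-48, 6>
step 6: <-48, 6> + <-16, +2> → <-64, 8>
step 7: <-64, 8> + <-18, +2> → <-82, 10>

<-82, 10>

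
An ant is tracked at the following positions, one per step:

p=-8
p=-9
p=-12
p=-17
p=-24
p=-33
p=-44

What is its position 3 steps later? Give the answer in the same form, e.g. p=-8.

Taking differences between consecutive positions: -1, -3, -5, -7, -9, -11. These grow by -2 each step.
step 7: -44 − 13 → p=-57
step 8: -57 − 15 → p=-72
step 9: -72 − 17 → p=-89

p=-89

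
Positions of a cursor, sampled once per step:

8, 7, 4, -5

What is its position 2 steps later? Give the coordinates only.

Consecutive displacements -1, -3, -9 scale by a factor of 3 each step.
step 4: -5 − 27 → -32
step 5: -32 − 81 → -113

-113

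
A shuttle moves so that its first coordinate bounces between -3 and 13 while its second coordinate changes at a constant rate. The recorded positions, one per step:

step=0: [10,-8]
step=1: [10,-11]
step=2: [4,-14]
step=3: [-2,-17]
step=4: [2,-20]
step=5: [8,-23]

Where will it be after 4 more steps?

The first coordinate travels 6 per step and bounces off the walls at -3 and 13.
  step 6: 8 → 12
  step 7: 12 → 6
  step 8: 6 → 0
  step 9: 0 → 0
The second coordinate changes by -3 each step: at step 9 it is -35.

[0,-35]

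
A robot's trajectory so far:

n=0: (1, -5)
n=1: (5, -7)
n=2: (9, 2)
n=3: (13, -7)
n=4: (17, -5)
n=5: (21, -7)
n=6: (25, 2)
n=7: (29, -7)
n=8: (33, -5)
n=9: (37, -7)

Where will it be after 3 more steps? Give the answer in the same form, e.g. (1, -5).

First: linear, +4 per step → 49 at step 12.
Second: cycles through -5, -7, 2, -7 every 4 steps. Step 12 lands at position 0 of the cycle → -5.

(49, -5)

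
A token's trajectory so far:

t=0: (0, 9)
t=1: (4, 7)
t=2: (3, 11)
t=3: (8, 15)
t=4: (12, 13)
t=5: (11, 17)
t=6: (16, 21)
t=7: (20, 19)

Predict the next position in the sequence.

(19, 23)

The moves between consecutive positions are (+4, -2), (-1, +4), (+5, +4), (+4, -2), (-1, +4), (+5, +4), (+4, -2); they repeat the 3-cycle [(+4, -2), (-1, +4), (+5, +4)].
step 8: apply (-1, +4) → (19, 23)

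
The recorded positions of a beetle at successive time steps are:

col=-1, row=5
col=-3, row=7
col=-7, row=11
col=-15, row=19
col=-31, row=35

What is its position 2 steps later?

Consecutive displacements (-2, +2), (-4, +4), (-8, +8), (-16, +16) scale by a factor of 2 each step.
step 5: col=-31, row=35 + (-32, +32) → col=-63, row=67
step 6: col=-63, row=67 + (-64, +64) → col=-127, row=131

col=-127, row=131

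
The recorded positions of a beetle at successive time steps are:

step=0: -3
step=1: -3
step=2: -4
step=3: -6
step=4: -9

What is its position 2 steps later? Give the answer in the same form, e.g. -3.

Taking differences between consecutive positions: +0, -1, -2, -3. These grow by -1 each step.
step 5: -9 − 4 → -13
step 6: -13 − 5 → -18

-18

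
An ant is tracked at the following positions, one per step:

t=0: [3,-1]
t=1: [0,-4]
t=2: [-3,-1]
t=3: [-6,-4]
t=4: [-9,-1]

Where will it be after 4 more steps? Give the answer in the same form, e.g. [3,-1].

[-21,-1]

The first coordinate changes by -3 each step, so at step 8 it is 3 + 8·(-3) = -21.
The second coordinate repeats the cycle [-1, -4] with period 2; step 8 mod 2 = 0, giving -1.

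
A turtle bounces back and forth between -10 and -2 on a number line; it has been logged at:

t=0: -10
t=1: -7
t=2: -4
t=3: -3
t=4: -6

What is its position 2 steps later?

The value reflects between -10 and -2, moving 3 per step.
  step 5: -6 → -9
  step 6: -9 → -8

-8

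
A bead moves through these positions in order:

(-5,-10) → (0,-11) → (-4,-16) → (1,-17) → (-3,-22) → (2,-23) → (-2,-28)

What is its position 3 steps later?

(4,-35)

Differencing gives (+5,-1), (-4,-5), (+5,-1), (-4,-5), (+5,-1), (-4,-5). This is the pattern (+5,-1), (-4,-5) repeated.
step 7: apply (+5,-1) → (3,-29)
step 8: apply (-4,-5) → (-1,-34)
step 9: apply (+5,-1) → (4,-35)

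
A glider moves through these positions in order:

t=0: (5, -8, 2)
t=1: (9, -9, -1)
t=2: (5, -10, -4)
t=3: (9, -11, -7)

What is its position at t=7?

First: cycles through 5, 9 every 2 steps. Step 7 lands at position 1 of the cycle → 9.
Second: linear, -1 per step → -15 at step 7.
Third: linear, -3 per step → -19 at step 7.

(9, -15, -19)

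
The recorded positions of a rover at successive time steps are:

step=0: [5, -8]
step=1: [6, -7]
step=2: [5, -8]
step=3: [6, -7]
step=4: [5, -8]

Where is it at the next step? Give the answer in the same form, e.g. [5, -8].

[6, -7]

The jumps are [+1, +1], [-1, -1], [+1, +1], [-1, -1] — a geometric progression with ratio -1.
step 5: [5, -8] + [+1, +1] → [6, -7]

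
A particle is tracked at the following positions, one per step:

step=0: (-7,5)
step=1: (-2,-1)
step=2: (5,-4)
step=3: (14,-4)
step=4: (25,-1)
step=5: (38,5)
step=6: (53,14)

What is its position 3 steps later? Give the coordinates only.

(110,59)

Taking differences between consecutive positions: (+5,-6), (+7,-3), (+9,+0), (+11,+3), (+13,+6), (+15,+9). These grow by (+2,+3) each step.
step 7: (53,14) + (+17,+12) → (70,26)
step 8: (70,26) + (+19,+15) → (89,41)
step 9: (89,41) + (+21,+18) → (110,59)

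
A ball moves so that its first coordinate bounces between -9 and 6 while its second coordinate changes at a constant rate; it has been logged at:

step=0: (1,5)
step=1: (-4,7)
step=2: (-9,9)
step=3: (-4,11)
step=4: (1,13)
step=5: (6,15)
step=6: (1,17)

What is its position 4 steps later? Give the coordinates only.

The first coordinate reflects between -9 and 6, moving 5 per step.
  step 7: 1 → -4
  step 8: -4 → -9
  step 9: -9 → -4
  step 10: -4 → 1
The second coordinate changes by +2 each step: at step 10 it is 25.

(1,25)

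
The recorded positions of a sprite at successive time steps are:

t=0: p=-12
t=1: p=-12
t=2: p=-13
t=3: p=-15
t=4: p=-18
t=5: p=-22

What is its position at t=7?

p=-33

First differences are +0, -1, -2, -3, -4; their common second difference is -1 (constant acceleration).
step 6: -22 − 5 → p=-27
step 7: -27 − 6 → p=-33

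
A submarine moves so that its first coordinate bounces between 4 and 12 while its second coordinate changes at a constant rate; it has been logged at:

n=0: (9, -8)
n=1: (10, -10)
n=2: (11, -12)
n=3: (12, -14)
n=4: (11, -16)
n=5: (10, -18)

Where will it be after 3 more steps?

The first coordinate reflects between 4 and 12, moving 1 per step.
  step 6: 10 → 9
  step 7: 9 → 8
  step 8: 8 → 7
The second coordinate changes by -2 each step: at step 8 it is -24.

(7, -24)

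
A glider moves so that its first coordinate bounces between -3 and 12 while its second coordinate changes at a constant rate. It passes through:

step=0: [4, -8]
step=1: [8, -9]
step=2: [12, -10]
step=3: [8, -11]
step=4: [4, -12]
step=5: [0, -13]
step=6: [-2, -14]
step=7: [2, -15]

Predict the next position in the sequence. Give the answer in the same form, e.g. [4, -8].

The first coordinate travels 4 per step and bounces off the walls at -3 and 12.
  step 8: 2 → 6
The second coordinate changes by -1 each step: at step 8 it is -16.

[6, -16]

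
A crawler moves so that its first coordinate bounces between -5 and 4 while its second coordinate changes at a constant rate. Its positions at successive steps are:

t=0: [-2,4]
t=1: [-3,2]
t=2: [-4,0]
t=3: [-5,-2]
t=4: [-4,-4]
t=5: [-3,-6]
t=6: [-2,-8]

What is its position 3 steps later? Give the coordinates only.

The first coordinate travels 1 per step and bounces off the walls at -5 and 4.
  step 7: -2 → -1
  step 8: -1 → 0
  step 9: 0 → 1
The second coordinate changes by -2 each step: at step 9 it is -14.

[1,-14]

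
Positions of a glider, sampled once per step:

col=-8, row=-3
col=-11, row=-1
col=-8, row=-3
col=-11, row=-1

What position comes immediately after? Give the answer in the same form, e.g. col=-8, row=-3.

Consecutive displacements (-3, +2), (+3, -2), (-3, +2) scale by a factor of -1 each step.
step 4: col=-11, row=-1 + (+3, -2) → col=-8, row=-3

col=-8, row=-3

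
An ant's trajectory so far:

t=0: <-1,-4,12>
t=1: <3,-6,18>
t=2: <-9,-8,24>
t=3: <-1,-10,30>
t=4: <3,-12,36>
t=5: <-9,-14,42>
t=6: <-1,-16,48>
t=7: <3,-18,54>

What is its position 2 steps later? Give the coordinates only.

<-1,-22,66>

First: cycles through -1, 3, -9 every 3 steps. Step 9 lands at position 0 of the cycle → -1.
Second: linear, -2 per step → -22 at step 9.
Third: linear, +6 per step → 66 at step 9.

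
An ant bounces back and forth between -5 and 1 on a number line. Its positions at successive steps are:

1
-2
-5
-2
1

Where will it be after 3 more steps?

-2

The value reflects between -5 and 1, moving 3 per step.
  step 5: 1 → -2
  step 6: -2 → -5
  step 7: -5 → -2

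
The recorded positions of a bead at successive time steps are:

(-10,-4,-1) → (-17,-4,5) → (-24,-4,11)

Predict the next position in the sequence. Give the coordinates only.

Constant displacement of (-7,+0,+6) per step.
step 3: (-24,-4,11) + (-7,+0,+6) → (-31,-4,17)

(-31,-4,17)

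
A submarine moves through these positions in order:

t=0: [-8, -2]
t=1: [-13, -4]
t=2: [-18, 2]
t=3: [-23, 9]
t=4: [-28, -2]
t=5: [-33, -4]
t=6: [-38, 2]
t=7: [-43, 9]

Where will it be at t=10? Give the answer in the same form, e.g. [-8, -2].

[-58, 2]

The first coordinate changes by -5 each step, so at step 10 it is -8 + 10·(-5) = -58.
The second coordinate repeats the cycle [-2, -4, 2, 9] with period 4; step 10 mod 4 = 2, giving 2.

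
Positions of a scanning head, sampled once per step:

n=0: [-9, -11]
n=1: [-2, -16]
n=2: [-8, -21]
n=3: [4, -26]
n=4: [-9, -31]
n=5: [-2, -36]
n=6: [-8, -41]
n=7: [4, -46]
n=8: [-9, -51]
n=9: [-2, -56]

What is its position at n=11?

[4, -66]

First: cycles through -9, -2, -8, 4 every 4 steps. Step 11 lands at position 3 of the cycle → 4.
Second: linear, -5 per step → -66 at step 11.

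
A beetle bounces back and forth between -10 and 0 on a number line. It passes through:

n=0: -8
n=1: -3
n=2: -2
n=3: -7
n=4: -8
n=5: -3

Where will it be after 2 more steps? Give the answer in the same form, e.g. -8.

The value reflects between -10 and 0, moving 5 per step.
  step 6: -3 → -2
  step 7: -2 → -7

-7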